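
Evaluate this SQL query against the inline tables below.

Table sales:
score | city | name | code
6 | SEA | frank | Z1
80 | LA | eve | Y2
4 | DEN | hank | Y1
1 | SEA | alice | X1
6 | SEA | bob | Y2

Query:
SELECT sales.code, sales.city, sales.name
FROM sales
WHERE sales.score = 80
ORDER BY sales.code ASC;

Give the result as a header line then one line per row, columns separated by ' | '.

After WHERE (1 rows):
sales.score | sales.city | sales.name | sales.code
80 | LA | eve | Y2
After SELECT (1 rows):
sales.code | sales.city | sales.name
Y2 | LA | eve
After ORDER BY (1 rows):
sales.code | sales.city | sales.name
Y2 | LA | eve

== RESULT ==
sales.code | sales.city | sales.name
Y2 | LA | eve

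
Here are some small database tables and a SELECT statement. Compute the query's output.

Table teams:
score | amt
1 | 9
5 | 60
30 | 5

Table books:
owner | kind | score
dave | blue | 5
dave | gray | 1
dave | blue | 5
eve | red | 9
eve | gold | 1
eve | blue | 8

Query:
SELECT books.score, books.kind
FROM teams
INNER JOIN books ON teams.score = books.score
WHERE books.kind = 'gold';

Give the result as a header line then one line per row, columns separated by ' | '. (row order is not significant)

After JOIN books (4 rows):
teams.score | teams.amt | books.owner | books.kind | books.score
1 | 9 | dave | gray | 1
1 | 9 | eve | gold | 1
5 | 60 | dave | blue | 5
5 | 60 | dave | blue | 5
After WHERE (1 rows):
teams.score | teams.amt | books.owner | books.kind | books.score
1 | 9 | eve | gold | 1
After SELECT (1 rows):
books.score | books.kind
1 | gold

== RESULT ==
books.score | books.kind
1 | gold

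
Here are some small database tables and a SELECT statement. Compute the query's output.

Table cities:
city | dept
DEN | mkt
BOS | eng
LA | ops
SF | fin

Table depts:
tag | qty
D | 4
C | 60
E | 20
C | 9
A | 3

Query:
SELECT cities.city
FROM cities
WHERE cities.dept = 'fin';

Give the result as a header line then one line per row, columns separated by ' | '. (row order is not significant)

After WHERE (1 rows):
cities.city | cities.dept
SF | fin
After SELECT (1 rows):
cities.city
SF

== RESULT ==
cities.city
SF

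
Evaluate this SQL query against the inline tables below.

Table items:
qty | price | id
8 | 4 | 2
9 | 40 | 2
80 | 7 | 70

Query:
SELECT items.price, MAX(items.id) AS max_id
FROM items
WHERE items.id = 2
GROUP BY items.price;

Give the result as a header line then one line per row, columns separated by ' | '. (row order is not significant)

After WHERE (2 rows):
items.qty | items.price | items.id
8 | 4 | 2
9 | 40 | 2
After GROUP BY (2 rows):
items.price | max_id
4 | 2
40 | 2

== RESULT ==
items.price | max_id
4 | 2
40 | 2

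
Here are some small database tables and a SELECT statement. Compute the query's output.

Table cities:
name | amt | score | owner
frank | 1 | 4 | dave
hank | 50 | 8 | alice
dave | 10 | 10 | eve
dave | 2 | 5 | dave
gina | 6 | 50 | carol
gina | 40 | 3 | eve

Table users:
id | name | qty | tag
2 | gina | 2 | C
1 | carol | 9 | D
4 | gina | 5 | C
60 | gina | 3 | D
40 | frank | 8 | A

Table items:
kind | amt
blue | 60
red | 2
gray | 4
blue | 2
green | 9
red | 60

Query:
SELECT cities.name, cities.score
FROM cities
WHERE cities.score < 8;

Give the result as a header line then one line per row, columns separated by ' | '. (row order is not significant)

After WHERE (3 rows):
cities.name | cities.amt | cities.score | cities.owner
frank | 1 | 4 | dave
dave | 2 | 5 | dave
gina | 40 | 3 | eve
After SELECT (3 rows):
cities.name | cities.score
frank | 4
dave | 5
gina | 3

== RESULT ==
cities.name | cities.score
frank | 4
dave | 5
gina | 3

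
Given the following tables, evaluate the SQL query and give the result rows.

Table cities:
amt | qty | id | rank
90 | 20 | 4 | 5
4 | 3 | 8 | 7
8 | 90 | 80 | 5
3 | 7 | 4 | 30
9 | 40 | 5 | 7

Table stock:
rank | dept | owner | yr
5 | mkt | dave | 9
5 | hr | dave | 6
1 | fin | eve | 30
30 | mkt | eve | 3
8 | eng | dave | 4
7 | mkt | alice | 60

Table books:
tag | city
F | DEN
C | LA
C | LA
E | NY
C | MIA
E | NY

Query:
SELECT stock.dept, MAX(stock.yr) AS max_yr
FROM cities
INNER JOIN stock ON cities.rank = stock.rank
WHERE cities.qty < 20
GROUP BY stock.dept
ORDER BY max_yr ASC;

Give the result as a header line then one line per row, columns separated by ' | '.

After JOIN stock (7 rows):
cities.amt | cities.qty | cities.id | cities.rank | stock.rank | stock.dept | stock.owner | stock.yr
90 | 20 | 4 | 5 | 5 | mkt | dave | 9
90 | 20 | 4 | 5 | 5 | hr | dave | 6
4 | 3 | 8 | 7 | 7 | mkt | alice | 60
8 | 90 | 80 | 5 | 5 | mkt | dave | 9
8 | 90 | 80 | 5 | 5 | hr | dave | 6
3 | 7 | 4 | 30 | 30 | mkt | eve | 3
9 | 40 | 5 | 7 | 7 | mkt | alice | 60
After WHERE (2 rows):
cities.amt | cities.qty | cities.id | cities.rank | stock.rank | stock.dept | stock.owner | stock.yr
4 | 3 | 8 | 7 | 7 | mkt | alice | 60
3 | 7 | 4 | 30 | 30 | mkt | eve | 3
After GROUP BY (1 rows):
stock.dept | max_yr
mkt | 60
After ORDER BY (1 rows):
stock.dept | max_yr
mkt | 60

== RESULT ==
stock.dept | max_yr
mkt | 60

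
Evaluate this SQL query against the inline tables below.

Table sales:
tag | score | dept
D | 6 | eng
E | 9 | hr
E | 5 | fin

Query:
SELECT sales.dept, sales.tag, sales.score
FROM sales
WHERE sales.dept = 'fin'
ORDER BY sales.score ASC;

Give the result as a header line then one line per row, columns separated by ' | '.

== RESULT ==
sales.dept | sales.tag | sales.score
fin | E | 5

Derivation:
After WHERE (1 rows):
sales.tag | sales.score | sales.dept
E | 5 | fin
After SELECT (1 rows):
sales.dept | sales.tag | sales.score
fin | E | 5
After ORDER BY (1 rows):
sales.dept | sales.tag | sales.score
fin | E | 5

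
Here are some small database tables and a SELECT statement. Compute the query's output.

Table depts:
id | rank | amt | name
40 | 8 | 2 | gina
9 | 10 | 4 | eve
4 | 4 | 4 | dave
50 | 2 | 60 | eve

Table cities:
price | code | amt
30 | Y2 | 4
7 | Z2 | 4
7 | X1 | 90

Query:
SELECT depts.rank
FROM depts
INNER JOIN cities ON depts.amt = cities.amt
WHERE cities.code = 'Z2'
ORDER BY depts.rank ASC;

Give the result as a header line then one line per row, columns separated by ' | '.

After JOIN cities (4 rows):
depts.id | depts.rank | depts.amt | depts.name | cities.price | cities.code | cities.amt
9 | 10 | 4 | eve | 30 | Y2 | 4
9 | 10 | 4 | eve | 7 | Z2 | 4
4 | 4 | 4 | dave | 30 | Y2 | 4
4 | 4 | 4 | dave | 7 | Z2 | 4
After WHERE (2 rows):
depts.id | depts.rank | depts.amt | depts.name | cities.price | cities.code | cities.amt
9 | 10 | 4 | eve | 7 | Z2 | 4
4 | 4 | 4 | dave | 7 | Z2 | 4
After SELECT (2 rows):
depts.rank
10
4
After ORDER BY (2 rows):
depts.rank
4
10

== RESULT ==
depts.rank
4
10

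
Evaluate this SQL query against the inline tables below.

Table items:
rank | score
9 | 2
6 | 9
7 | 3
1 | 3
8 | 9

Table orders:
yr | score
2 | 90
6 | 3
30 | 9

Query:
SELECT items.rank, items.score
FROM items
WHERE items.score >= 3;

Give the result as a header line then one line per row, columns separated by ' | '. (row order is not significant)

== RESULT ==
items.rank | items.score
6 | 9
7 | 3
1 | 3
8 | 9

Derivation:
After WHERE (4 rows):
items.rank | items.score
6 | 9
7 | 3
1 | 3
8 | 9
After SELECT (4 rows):
items.rank | items.score
6 | 9
7 | 3
1 | 3
8 | 9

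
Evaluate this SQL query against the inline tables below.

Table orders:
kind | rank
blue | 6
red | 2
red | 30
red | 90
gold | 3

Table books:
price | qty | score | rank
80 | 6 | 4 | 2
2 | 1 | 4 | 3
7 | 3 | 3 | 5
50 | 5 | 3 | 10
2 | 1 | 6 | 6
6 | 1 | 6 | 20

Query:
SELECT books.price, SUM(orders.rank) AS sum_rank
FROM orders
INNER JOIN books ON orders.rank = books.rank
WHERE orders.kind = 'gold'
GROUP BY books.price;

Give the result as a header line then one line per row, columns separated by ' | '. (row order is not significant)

== RESULT ==
books.price | sum_rank
2 | 3

Derivation:
After JOIN books (3 rows):
orders.kind | orders.rank | books.price | books.qty | books.score | books.rank
blue | 6 | 2 | 1 | 6 | 6
red | 2 | 80 | 6 | 4 | 2
gold | 3 | 2 | 1 | 4 | 3
After WHERE (1 rows):
orders.kind | orders.rank | books.price | books.qty | books.score | books.rank
gold | 3 | 2 | 1 | 4 | 3
After GROUP BY (1 rows):
books.price | sum_rank
2 | 3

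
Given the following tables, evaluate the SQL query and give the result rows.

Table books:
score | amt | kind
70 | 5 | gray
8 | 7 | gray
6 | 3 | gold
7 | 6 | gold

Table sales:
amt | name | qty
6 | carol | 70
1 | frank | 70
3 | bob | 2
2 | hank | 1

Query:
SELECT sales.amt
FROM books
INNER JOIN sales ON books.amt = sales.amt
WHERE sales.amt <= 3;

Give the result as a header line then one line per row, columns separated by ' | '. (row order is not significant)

== RESULT ==
sales.amt
3

Derivation:
After JOIN sales (2 rows):
books.score | books.amt | books.kind | sales.amt | sales.name | sales.qty
6 | 3 | gold | 3 | bob | 2
7 | 6 | gold | 6 | carol | 70
After WHERE (1 rows):
books.score | books.amt | books.kind | sales.amt | sales.name | sales.qty
6 | 3 | gold | 3 | bob | 2
After SELECT (1 rows):
sales.amt
3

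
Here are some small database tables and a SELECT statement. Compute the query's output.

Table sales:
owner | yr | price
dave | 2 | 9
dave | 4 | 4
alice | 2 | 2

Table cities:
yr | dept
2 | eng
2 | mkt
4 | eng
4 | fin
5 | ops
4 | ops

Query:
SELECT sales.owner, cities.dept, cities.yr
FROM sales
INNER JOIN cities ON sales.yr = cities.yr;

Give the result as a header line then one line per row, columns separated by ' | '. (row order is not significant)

== RESULT ==
sales.owner | cities.dept | cities.yr
dave | eng | 2
dave | mkt | 2
dave | eng | 4
dave | fin | 4
dave | ops | 4
alice | eng | 2
alice | mkt | 2

Derivation:
After JOIN cities (7 rows):
sales.owner | sales.yr | sales.price | cities.yr | cities.dept
dave | 2 | 9 | 2 | eng
dave | 2 | 9 | 2 | mkt
dave | 4 | 4 | 4 | eng
dave | 4 | 4 | 4 | fin
dave | 4 | 4 | 4 | ops
alice | 2 | 2 | 2 | eng
alice | 2 | 2 | 2 | mkt
After SELECT (7 rows):
sales.owner | cities.dept | cities.yr
dave | eng | 2
dave | mkt | 2
dave | eng | 4
dave | fin | 4
dave | ops | 4
alice | eng | 2
alice | mkt | 2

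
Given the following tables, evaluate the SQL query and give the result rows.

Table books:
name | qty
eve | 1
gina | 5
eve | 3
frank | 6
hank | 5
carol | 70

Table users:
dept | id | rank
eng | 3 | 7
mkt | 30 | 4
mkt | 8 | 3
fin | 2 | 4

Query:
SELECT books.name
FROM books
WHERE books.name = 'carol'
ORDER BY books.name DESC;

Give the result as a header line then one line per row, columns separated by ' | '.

After WHERE (1 rows):
books.name | books.qty
carol | 70
After SELECT (1 rows):
books.name
carol
After ORDER BY (1 rows):
books.name
carol

== RESULT ==
books.name
carol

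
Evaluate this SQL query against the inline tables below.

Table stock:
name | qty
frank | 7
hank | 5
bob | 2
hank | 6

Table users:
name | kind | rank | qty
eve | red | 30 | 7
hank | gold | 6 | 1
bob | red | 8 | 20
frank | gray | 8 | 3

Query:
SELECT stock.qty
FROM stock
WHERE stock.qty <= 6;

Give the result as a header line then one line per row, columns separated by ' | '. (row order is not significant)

== RESULT ==
stock.qty
5
2
6

Derivation:
After WHERE (3 rows):
stock.name | stock.qty
hank | 5
bob | 2
hank | 6
After SELECT (3 rows):
stock.qty
5
2
6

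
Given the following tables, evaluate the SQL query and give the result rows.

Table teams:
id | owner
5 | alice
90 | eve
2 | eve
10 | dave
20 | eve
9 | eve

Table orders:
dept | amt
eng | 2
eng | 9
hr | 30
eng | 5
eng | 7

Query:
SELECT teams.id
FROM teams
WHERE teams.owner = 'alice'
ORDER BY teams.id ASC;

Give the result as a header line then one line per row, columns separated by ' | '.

After WHERE (1 rows):
teams.id | teams.owner
5 | alice
After SELECT (1 rows):
teams.id
5
After ORDER BY (1 rows):
teams.id
5

== RESULT ==
teams.id
5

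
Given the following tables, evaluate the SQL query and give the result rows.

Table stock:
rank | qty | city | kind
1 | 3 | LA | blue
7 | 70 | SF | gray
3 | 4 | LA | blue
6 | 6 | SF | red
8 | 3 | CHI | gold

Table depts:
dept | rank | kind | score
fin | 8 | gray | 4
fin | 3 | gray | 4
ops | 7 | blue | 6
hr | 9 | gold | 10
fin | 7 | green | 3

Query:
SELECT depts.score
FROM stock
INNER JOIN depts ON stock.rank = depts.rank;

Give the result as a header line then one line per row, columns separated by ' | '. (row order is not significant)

After JOIN depts (4 rows):
stock.rank | stock.qty | stock.city | stock.kind | depts.dept | depts.rank | depts.kind | depts.score
7 | 70 | SF | gray | ops | 7 | blue | 6
7 | 70 | SF | gray | fin | 7 | green | 3
3 | 4 | LA | blue | fin | 3 | gray | 4
8 | 3 | CHI | gold | fin | 8 | gray | 4
After SELECT (4 rows):
depts.score
6
3
4
4

== RESULT ==
depts.score
6
3
4
4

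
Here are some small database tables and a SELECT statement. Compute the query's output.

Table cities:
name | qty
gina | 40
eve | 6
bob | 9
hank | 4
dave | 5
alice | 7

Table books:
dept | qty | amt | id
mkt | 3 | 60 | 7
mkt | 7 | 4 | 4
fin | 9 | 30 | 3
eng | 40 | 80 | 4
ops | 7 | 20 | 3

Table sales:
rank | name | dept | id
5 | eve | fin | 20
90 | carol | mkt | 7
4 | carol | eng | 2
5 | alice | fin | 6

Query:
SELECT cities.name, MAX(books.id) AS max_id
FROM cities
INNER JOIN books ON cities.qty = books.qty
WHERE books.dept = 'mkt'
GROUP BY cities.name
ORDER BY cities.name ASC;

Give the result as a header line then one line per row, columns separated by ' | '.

== RESULT ==
cities.name | max_id
alice | 4

Derivation:
After JOIN books (4 rows):
cities.name | cities.qty | books.dept | books.qty | books.amt | books.id
gina | 40 | eng | 40 | 80 | 4
bob | 9 | fin | 9 | 30 | 3
alice | 7 | mkt | 7 | 4 | 4
alice | 7 | ops | 7 | 20 | 3
After WHERE (1 rows):
cities.name | cities.qty | books.dept | books.qty | books.amt | books.id
alice | 7 | mkt | 7 | 4 | 4
After GROUP BY (1 rows):
cities.name | max_id
alice | 4
After ORDER BY (1 rows):
cities.name | max_id
alice | 4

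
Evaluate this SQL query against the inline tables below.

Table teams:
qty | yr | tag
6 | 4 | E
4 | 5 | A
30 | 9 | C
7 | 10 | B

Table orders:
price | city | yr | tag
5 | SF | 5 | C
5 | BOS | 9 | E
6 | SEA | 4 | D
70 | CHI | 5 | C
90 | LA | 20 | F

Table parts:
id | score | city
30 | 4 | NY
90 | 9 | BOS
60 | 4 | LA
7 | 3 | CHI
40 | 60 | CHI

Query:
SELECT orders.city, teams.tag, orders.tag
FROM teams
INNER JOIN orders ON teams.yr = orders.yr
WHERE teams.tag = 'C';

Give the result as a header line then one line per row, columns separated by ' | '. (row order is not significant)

== RESULT ==
orders.city | teams.tag | orders.tag
BOS | C | E

Derivation:
After JOIN orders (4 rows):
teams.qty | teams.yr | teams.tag | orders.price | orders.city | orders.yr | orders.tag
6 | 4 | E | 6 | SEA | 4 | D
4 | 5 | A | 5 | SF | 5 | C
4 | 5 | A | 70 | CHI | 5 | C
30 | 9 | C | 5 | BOS | 9 | E
After WHERE (1 rows):
teams.qty | teams.yr | teams.tag | orders.price | orders.city | orders.yr | orders.tag
30 | 9 | C | 5 | BOS | 9 | E
After SELECT (1 rows):
orders.city | teams.tag | orders.tag
BOS | C | E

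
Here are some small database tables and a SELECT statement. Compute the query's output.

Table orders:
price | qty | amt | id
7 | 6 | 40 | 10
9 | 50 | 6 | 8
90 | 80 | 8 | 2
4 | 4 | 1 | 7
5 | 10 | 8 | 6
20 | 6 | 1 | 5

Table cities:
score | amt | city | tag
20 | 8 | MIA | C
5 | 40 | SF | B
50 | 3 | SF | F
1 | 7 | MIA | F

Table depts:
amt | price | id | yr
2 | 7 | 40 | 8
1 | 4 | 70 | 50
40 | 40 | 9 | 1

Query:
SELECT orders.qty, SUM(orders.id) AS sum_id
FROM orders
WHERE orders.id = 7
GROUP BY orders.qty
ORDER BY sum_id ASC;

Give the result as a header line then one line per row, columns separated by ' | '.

== RESULT ==
orders.qty | sum_id
4 | 7

Derivation:
After WHERE (1 rows):
orders.price | orders.qty | orders.amt | orders.id
4 | 4 | 1 | 7
After GROUP BY (1 rows):
orders.qty | sum_id
4 | 7
After ORDER BY (1 rows):
orders.qty | sum_id
4 | 7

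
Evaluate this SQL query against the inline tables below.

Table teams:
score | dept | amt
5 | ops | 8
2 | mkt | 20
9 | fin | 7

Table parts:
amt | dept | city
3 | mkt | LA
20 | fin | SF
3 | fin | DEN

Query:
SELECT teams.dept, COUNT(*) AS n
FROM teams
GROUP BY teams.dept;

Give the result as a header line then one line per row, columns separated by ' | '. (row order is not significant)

After GROUP BY (3 rows):
teams.dept | n
ops | 1
mkt | 1
fin | 1

== RESULT ==
teams.dept | n
ops | 1
mkt | 1
fin | 1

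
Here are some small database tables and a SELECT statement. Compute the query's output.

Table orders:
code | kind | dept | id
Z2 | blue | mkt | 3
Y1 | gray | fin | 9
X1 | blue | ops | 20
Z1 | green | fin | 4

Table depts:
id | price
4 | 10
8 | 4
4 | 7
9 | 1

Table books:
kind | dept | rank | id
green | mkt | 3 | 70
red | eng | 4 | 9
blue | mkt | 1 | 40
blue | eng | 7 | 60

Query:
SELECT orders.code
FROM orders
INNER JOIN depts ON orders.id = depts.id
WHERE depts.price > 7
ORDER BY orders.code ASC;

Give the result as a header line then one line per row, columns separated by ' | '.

== RESULT ==
orders.code
Z1

Derivation:
After JOIN depts (3 rows):
orders.code | orders.kind | orders.dept | orders.id | depts.id | depts.price
Y1 | gray | fin | 9 | 9 | 1
Z1 | green | fin | 4 | 4 | 10
Z1 | green | fin | 4 | 4 | 7
After WHERE (1 rows):
orders.code | orders.kind | orders.dept | orders.id | depts.id | depts.price
Z1 | green | fin | 4 | 4 | 10
After SELECT (1 rows):
orders.code
Z1
After ORDER BY (1 rows):
orders.code
Z1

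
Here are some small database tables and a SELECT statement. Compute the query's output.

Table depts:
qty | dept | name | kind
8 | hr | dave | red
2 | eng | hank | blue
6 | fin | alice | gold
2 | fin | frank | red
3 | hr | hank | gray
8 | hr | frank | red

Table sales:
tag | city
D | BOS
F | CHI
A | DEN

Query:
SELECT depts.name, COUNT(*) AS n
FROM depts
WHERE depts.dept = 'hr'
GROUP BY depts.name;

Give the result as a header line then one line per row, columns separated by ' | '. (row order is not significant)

== RESULT ==
depts.name | n
dave | 1
hank | 1
frank | 1

Derivation:
After WHERE (3 rows):
depts.qty | depts.dept | depts.name | depts.kind
8 | hr | dave | red
3 | hr | hank | gray
8 | hr | frank | red
After GROUP BY (3 rows):
depts.name | n
dave | 1
hank | 1
frank | 1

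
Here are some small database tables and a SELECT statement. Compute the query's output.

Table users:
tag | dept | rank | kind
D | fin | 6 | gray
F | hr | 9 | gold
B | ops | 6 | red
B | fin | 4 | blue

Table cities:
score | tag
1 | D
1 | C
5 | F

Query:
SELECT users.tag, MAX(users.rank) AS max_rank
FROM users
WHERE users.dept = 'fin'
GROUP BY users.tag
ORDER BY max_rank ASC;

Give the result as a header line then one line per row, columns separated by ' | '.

== RESULT ==
users.tag | max_rank
B | 4
D | 6

Derivation:
After WHERE (2 rows):
users.tag | users.dept | users.rank | users.kind
D | fin | 6 | gray
B | fin | 4 | blue
After GROUP BY (2 rows):
users.tag | max_rank
D | 6
B | 4
After ORDER BY (2 rows):
users.tag | max_rank
B | 4
D | 6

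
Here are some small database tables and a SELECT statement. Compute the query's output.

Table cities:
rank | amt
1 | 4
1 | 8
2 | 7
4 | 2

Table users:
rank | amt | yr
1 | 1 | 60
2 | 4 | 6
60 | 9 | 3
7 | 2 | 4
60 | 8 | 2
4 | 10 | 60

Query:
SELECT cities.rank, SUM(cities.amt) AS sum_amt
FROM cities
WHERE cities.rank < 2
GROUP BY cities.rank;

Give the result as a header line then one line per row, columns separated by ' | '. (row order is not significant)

== RESULT ==
cities.rank | sum_amt
1 | 12

Derivation:
After WHERE (2 rows):
cities.rank | cities.amt
1 | 4
1 | 8
After GROUP BY (1 rows):
cities.rank | sum_amt
1 | 12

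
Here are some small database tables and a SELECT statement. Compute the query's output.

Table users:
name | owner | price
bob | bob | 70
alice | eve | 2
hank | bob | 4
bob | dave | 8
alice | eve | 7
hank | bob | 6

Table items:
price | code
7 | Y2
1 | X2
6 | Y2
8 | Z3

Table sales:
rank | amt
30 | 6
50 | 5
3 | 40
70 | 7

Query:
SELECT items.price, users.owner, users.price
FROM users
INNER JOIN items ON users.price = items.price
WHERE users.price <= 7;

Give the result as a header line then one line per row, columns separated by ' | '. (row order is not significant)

== RESULT ==
items.price | users.owner | users.price
7 | eve | 7
6 | bob | 6

Derivation:
After JOIN items (3 rows):
users.name | users.owner | users.price | items.price | items.code
bob | dave | 8 | 8 | Z3
alice | eve | 7 | 7 | Y2
hank | bob | 6 | 6 | Y2
After WHERE (2 rows):
users.name | users.owner | users.price | items.price | items.code
alice | eve | 7 | 7 | Y2
hank | bob | 6 | 6 | Y2
After SELECT (2 rows):
items.price | users.owner | users.price
7 | eve | 7
6 | bob | 6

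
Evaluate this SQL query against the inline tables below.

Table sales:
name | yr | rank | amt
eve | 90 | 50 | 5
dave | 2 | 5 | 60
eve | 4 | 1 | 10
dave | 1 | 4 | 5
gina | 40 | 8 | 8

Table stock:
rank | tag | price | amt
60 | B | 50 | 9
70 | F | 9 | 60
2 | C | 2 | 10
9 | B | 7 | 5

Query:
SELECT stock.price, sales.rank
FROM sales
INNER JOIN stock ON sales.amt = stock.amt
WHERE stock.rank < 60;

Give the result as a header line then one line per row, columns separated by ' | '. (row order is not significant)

== RESULT ==
stock.price | sales.rank
7 | 50
2 | 1
7 | 4

Derivation:
After JOIN stock (4 rows):
sales.name | sales.yr | sales.rank | sales.amt | stock.rank | stock.tag | stock.price | stock.amt
eve | 90 | 50 | 5 | 9 | B | 7 | 5
dave | 2 | 5 | 60 | 70 | F | 9 | 60
eve | 4 | 1 | 10 | 2 | C | 2 | 10
dave | 1 | 4 | 5 | 9 | B | 7 | 5
After WHERE (3 rows):
sales.name | sales.yr | sales.rank | sales.amt | stock.rank | stock.tag | stock.price | stock.amt
eve | 90 | 50 | 5 | 9 | B | 7 | 5
eve | 4 | 1 | 10 | 2 | C | 2 | 10
dave | 1 | 4 | 5 | 9 | B | 7 | 5
After SELECT (3 rows):
stock.price | sales.rank
7 | 50
2 | 1
7 | 4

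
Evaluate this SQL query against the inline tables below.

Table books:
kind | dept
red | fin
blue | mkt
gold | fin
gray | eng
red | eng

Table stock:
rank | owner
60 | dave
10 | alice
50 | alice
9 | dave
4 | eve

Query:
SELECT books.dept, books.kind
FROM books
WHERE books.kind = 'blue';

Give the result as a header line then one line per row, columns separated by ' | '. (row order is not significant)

After WHERE (1 rows):
books.kind | books.dept
blue | mkt
After SELECT (1 rows):
books.dept | books.kind
mkt | blue

== RESULT ==
books.dept | books.kind
mkt | blue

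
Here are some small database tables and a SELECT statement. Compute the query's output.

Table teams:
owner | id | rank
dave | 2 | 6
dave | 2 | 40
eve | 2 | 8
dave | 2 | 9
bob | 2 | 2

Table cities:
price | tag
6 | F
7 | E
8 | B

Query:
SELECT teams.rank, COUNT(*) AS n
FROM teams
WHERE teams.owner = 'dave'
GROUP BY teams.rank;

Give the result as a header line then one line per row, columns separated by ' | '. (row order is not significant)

== RESULT ==
teams.rank | n
6 | 1
40 | 1
9 | 1

Derivation:
After WHERE (3 rows):
teams.owner | teams.id | teams.rank
dave | 2 | 6
dave | 2 | 40
dave | 2 | 9
After GROUP BY (3 rows):
teams.rank | n
6 | 1
40 | 1
9 | 1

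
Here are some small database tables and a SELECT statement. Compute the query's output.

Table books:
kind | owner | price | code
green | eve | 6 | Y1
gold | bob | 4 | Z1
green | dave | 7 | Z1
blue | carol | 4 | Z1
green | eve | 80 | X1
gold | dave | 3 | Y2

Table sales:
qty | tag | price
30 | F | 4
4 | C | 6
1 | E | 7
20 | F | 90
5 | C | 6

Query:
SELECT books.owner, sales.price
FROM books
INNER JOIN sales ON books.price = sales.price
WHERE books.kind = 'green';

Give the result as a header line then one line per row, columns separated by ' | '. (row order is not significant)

After JOIN sales (5 rows):
books.kind | books.owner | books.price | books.code | sales.qty | sales.tag | sales.price
green | eve | 6 | Y1 | 4 | C | 6
green | eve | 6 | Y1 | 5 | C | 6
gold | bob | 4 | Z1 | 30 | F | 4
green | dave | 7 | Z1 | 1 | E | 7
blue | carol | 4 | Z1 | 30 | F | 4
After WHERE (3 rows):
books.kind | books.owner | books.price | books.code | sales.qty | sales.tag | sales.price
green | eve | 6 | Y1 | 4 | C | 6
green | eve | 6 | Y1 | 5 | C | 6
green | dave | 7 | Z1 | 1 | E | 7
After SELECT (3 rows):
books.owner | sales.price
eve | 6
eve | 6
dave | 7

== RESULT ==
books.owner | sales.price
eve | 6
eve | 6
dave | 7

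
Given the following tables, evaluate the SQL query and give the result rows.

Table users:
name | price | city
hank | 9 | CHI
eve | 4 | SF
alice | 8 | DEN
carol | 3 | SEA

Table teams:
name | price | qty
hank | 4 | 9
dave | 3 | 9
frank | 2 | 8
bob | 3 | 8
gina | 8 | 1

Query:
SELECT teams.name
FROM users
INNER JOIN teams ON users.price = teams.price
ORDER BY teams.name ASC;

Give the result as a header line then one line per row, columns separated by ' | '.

After JOIN teams (4 rows):
users.name | users.price | users.city | teams.name | teams.price | teams.qty
eve | 4 | SF | hank | 4 | 9
alice | 8 | DEN | gina | 8 | 1
carol | 3 | SEA | dave | 3 | 9
carol | 3 | SEA | bob | 3 | 8
After SELECT (4 rows):
teams.name
hank
gina
dave
bob
After ORDER BY (4 rows):
teams.name
bob
dave
gina
hank

== RESULT ==
teams.name
bob
dave
gina
hank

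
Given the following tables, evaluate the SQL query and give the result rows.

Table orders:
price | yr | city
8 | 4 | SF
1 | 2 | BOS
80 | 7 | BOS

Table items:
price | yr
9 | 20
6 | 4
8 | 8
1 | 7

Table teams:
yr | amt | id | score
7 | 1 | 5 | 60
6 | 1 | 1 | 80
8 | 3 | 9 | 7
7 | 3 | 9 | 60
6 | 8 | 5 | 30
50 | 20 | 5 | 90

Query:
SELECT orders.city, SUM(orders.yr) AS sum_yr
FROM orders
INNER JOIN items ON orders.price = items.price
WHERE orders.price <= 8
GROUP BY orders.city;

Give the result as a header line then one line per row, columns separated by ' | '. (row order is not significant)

== RESULT ==
orders.city | sum_yr
SF | 4
BOS | 2

Derivation:
After JOIN items (2 rows):
orders.price | orders.yr | orders.city | items.price | items.yr
8 | 4 | SF | 8 | 8
1 | 2 | BOS | 1 | 7
After WHERE (2 rows):
orders.price | orders.yr | orders.city | items.price | items.yr
8 | 4 | SF | 8 | 8
1 | 2 | BOS | 1 | 7
After GROUP BY (2 rows):
orders.city | sum_yr
SF | 4
BOS | 2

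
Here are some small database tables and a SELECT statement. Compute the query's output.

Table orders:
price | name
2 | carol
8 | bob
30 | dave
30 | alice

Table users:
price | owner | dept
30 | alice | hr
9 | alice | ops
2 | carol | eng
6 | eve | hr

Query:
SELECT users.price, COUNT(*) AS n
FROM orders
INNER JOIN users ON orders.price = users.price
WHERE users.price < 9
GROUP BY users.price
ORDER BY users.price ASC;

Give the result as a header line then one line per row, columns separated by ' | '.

After JOIN users (3 rows):
orders.price | orders.name | users.price | users.owner | users.dept
2 | carol | 2 | carol | eng
30 | dave | 30 | alice | hr
30 | alice | 30 | alice | hr
After WHERE (1 rows):
orders.price | orders.name | users.price | users.owner | users.dept
2 | carol | 2 | carol | eng
After GROUP BY (1 rows):
users.price | n
2 | 1
After ORDER BY (1 rows):
users.price | n
2 | 1

== RESULT ==
users.price | n
2 | 1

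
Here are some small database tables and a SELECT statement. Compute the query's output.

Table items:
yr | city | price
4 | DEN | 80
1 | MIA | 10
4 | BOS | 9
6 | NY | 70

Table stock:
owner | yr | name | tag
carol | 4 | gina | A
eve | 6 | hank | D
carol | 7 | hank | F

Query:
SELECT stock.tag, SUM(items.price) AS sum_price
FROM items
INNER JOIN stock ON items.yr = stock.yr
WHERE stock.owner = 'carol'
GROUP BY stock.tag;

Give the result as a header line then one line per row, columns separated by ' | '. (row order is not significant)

After JOIN stock (3 rows):
items.yr | items.city | items.price | stock.owner | stock.yr | stock.name | stock.tag
4 | DEN | 80 | carol | 4 | gina | A
4 | BOS | 9 | carol | 4 | gina | A
6 | NY | 70 | eve | 6 | hank | D
After WHERE (2 rows):
items.yr | items.city | items.price | stock.owner | stock.yr | stock.name | stock.tag
4 | DEN | 80 | carol | 4 | gina | A
4 | BOS | 9 | carol | 4 | gina | A
After GROUP BY (1 rows):
stock.tag | sum_price
A | 89

== RESULT ==
stock.tag | sum_price
A | 89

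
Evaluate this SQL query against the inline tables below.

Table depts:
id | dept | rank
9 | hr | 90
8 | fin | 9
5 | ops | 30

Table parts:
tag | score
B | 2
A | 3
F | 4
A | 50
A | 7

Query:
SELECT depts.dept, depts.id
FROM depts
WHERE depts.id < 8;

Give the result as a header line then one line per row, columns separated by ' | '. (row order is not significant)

== RESULT ==
depts.dept | depts.id
ops | 5

Derivation:
After WHERE (1 rows):
depts.id | depts.dept | depts.rank
5 | ops | 30
After SELECT (1 rows):
depts.dept | depts.id
ops | 5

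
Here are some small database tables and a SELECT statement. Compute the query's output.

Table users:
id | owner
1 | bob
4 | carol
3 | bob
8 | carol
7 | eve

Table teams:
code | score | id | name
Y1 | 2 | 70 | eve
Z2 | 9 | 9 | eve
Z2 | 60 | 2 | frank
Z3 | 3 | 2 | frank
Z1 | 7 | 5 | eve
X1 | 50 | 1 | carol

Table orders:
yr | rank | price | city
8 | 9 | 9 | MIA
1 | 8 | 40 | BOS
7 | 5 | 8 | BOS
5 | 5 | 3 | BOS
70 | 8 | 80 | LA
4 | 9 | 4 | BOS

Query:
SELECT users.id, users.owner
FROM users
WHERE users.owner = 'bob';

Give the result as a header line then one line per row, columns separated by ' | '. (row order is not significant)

== RESULT ==
users.id | users.owner
1 | bob
3 | bob

Derivation:
After WHERE (2 rows):
users.id | users.owner
1 | bob
3 | bob
After SELECT (2 rows):
users.id | users.owner
1 | bob
3 | bob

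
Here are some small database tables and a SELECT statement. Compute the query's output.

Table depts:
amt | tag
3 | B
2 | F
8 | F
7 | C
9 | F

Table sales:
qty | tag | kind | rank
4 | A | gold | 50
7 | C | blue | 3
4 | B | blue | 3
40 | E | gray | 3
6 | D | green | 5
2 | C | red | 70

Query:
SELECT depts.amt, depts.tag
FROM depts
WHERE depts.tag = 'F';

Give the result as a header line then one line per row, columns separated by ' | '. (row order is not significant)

== RESULT ==
depts.amt | depts.tag
2 | F
8 | F
9 | F

Derivation:
After WHERE (3 rows):
depts.amt | depts.tag
2 | F
8 | F
9 | F
After SELECT (3 rows):
depts.amt | depts.tag
2 | F
8 | F
9 | F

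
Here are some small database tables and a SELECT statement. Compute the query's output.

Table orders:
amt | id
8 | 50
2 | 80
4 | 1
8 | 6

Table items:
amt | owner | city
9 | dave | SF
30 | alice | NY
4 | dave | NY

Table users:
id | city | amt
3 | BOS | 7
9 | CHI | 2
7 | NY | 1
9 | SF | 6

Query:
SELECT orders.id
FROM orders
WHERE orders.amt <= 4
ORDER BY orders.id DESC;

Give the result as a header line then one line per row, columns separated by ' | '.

After WHERE (2 rows):
orders.amt | orders.id
2 | 80
4 | 1
After SELECT (2 rows):
orders.id
80
1
After ORDER BY (2 rows):
orders.id
80
1

== RESULT ==
orders.id
80
1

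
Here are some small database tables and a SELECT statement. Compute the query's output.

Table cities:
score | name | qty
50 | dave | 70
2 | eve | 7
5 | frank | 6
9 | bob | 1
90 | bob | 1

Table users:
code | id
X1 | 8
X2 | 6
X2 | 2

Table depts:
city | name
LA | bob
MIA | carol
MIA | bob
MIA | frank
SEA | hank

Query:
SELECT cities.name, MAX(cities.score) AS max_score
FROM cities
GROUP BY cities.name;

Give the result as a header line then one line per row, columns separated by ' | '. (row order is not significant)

After GROUP BY (4 rows):
cities.name | max_score
dave | 50
eve | 2
frank | 5
bob | 90

== RESULT ==
cities.name | max_score
dave | 50
eve | 2
frank | 5
bob | 90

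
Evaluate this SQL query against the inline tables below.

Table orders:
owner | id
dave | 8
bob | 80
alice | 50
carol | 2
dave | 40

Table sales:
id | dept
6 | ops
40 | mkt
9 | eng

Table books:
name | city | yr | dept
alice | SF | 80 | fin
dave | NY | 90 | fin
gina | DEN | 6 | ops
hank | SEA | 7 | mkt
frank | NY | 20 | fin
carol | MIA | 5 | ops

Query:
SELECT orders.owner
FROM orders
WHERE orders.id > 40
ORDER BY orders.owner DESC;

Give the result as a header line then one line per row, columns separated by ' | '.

== RESULT ==
orders.owner
bob
alice

Derivation:
After WHERE (2 rows):
orders.owner | orders.id
bob | 80
alice | 50
After SELECT (2 rows):
orders.owner
bob
alice
After ORDER BY (2 rows):
orders.owner
bob
alice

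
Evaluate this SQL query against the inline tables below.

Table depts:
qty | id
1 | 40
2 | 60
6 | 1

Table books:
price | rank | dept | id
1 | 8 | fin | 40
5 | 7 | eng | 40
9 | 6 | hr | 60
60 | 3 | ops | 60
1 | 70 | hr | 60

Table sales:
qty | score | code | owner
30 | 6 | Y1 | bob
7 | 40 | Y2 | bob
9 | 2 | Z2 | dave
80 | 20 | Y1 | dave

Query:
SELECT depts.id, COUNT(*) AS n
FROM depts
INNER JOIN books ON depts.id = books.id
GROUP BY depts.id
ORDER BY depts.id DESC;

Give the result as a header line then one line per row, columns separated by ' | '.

After JOIN books (5 rows):
depts.qty | depts.id | books.price | books.rank | books.dept | books.id
1 | 40 | 1 | 8 | fin | 40
1 | 40 | 5 | 7 | eng | 40
2 | 60 | 9 | 6 | hr | 60
2 | 60 | 60 | 3 | ops | 60
2 | 60 | 1 | 70 | hr | 60
After GROUP BY (2 rows):
depts.id | n
40 | 2
60 | 3
After ORDER BY (2 rows):
depts.id | n
60 | 3
40 | 2

== RESULT ==
depts.id | n
60 | 3
40 | 2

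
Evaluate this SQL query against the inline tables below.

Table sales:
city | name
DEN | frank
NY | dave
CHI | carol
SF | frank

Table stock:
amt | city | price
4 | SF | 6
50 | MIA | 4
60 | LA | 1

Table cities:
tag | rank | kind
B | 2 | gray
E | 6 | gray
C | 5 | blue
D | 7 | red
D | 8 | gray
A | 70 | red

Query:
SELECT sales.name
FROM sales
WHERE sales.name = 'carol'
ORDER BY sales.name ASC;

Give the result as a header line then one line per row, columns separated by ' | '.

== RESULT ==
sales.name
carol

Derivation:
After WHERE (1 rows):
sales.city | sales.name
CHI | carol
After SELECT (1 rows):
sales.name
carol
After ORDER BY (1 rows):
sales.name
carol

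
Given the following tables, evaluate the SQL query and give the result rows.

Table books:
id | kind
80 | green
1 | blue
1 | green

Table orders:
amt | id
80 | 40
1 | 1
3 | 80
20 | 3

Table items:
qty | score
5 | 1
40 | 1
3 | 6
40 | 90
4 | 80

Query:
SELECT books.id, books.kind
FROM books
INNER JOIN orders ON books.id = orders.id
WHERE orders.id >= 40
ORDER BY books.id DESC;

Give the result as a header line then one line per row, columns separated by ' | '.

After JOIN orders (3 rows):
books.id | books.kind | orders.amt | orders.id
80 | green | 3 | 80
1 | blue | 1 | 1
1 | green | 1 | 1
After WHERE (1 rows):
books.id | books.kind | orders.amt | orders.id
80 | green | 3 | 80
After SELECT (1 rows):
books.id | books.kind
80 | green
After ORDER BY (1 rows):
books.id | books.kind
80 | green

== RESULT ==
books.id | books.kind
80 | green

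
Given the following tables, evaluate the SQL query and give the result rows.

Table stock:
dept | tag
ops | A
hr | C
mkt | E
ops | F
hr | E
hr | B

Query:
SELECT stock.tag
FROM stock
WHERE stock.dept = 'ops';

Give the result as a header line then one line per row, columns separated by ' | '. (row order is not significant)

== RESULT ==
stock.tag
A
F

Derivation:
After WHERE (2 rows):
stock.dept | stock.tag
ops | A
ops | F
After SELECT (2 rows):
stock.tag
A
F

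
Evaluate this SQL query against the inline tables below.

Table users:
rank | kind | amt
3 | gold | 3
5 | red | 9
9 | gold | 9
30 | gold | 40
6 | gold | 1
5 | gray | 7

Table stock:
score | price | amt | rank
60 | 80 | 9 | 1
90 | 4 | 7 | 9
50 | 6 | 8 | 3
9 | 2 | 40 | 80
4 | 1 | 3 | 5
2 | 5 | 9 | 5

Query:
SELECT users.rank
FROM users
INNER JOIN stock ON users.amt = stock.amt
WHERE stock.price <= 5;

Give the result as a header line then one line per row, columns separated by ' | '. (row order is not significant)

== RESULT ==
users.rank
3
5
9
30
5

Derivation:
After JOIN stock (7 rows):
users.rank | users.kind | users.amt | stock.score | stock.price | stock.amt | stock.rank
3 | gold | 3 | 4 | 1 | 3 | 5
5 | red | 9 | 60 | 80 | 9 | 1
5 | red | 9 | 2 | 5 | 9 | 5
9 | gold | 9 | 60 | 80 | 9 | 1
9 | gold | 9 | 2 | 5 | 9 | 5
30 | gold | 40 | 9 | 2 | 40 | 80
5 | gray | 7 | 90 | 4 | 7 | 9
After WHERE (5 rows):
users.rank | users.kind | users.amt | stock.score | stock.price | stock.amt | stock.rank
3 | gold | 3 | 4 | 1 | 3 | 5
5 | red | 9 | 2 | 5 | 9 | 5
9 | gold | 9 | 2 | 5 | 9 | 5
30 | gold | 40 | 9 | 2 | 40 | 80
5 | gray | 7 | 90 | 4 | 7 | 9
After SELECT (5 rows):
users.rank
3
5
9
30
5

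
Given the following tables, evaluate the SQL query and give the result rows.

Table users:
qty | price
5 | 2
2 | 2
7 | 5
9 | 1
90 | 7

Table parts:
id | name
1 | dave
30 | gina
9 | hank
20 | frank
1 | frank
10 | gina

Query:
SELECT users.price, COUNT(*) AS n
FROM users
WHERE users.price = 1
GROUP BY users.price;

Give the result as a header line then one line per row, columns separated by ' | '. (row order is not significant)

== RESULT ==
users.price | n
1 | 1

Derivation:
After WHERE (1 rows):
users.qty | users.price
9 | 1
After GROUP BY (1 rows):
users.price | n
1 | 1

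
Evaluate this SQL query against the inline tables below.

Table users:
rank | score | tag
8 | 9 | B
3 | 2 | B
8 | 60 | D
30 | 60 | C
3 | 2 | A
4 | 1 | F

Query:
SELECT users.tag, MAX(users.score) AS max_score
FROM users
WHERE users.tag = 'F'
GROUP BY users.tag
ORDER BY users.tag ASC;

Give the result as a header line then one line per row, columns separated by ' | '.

== RESULT ==
users.tag | max_score
F | 1

Derivation:
After WHERE (1 rows):
users.rank | users.score | users.tag
4 | 1 | F
After GROUP BY (1 rows):
users.tag | max_score
F | 1
After ORDER BY (1 rows):
users.tag | max_score
F | 1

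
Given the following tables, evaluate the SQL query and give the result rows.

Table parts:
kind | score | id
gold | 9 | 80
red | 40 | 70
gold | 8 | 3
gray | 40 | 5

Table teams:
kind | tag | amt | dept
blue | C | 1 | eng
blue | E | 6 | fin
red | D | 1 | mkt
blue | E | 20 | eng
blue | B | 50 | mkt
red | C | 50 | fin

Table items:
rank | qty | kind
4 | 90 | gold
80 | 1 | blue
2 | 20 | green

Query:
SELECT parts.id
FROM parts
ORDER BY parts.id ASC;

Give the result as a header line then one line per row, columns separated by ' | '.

After SELECT (4 rows):
parts.id
80
70
3
5
After ORDER BY (4 rows):
parts.id
3
5
70
80

== RESULT ==
parts.id
3
5
70
80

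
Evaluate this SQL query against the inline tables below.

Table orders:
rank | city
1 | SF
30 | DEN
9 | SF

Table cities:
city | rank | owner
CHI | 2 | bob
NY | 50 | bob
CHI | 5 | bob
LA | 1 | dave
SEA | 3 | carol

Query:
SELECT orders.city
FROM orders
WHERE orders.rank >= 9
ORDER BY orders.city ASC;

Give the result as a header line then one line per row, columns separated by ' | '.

After WHERE (2 rows):
orders.rank | orders.city
30 | DEN
9 | SF
After SELECT (2 rows):
orders.city
DEN
SF
After ORDER BY (2 rows):
orders.city
DEN
SF

== RESULT ==
orders.city
DEN
SF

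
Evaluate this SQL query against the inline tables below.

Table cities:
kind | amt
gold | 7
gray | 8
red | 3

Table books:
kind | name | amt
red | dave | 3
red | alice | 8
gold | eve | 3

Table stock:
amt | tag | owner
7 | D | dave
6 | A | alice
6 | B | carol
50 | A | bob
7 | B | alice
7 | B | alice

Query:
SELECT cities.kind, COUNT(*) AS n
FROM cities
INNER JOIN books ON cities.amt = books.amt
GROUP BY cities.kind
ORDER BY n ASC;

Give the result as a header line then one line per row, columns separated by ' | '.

After JOIN books (3 rows):
cities.kind | cities.amt | books.kind | books.name | books.amt
gray | 8 | red | alice | 8
red | 3 | red | dave | 3
red | 3 | gold | eve | 3
After GROUP BY (2 rows):
cities.kind | n
gray | 1
red | 2
After ORDER BY (2 rows):
cities.kind | n
gray | 1
red | 2

== RESULT ==
cities.kind | n
gray | 1
red | 2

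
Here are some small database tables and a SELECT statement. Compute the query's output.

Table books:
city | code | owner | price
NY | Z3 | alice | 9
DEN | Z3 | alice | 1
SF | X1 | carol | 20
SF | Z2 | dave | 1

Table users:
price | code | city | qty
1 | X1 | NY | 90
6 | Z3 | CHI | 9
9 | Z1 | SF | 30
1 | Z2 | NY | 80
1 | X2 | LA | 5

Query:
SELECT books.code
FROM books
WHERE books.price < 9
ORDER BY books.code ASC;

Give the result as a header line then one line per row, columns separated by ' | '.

== RESULT ==
books.code
Z2
Z3

Derivation:
After WHERE (2 rows):
books.city | books.code | books.owner | books.price
DEN | Z3 | alice | 1
SF | Z2 | dave | 1
After SELECT (2 rows):
books.code
Z3
Z2
After ORDER BY (2 rows):
books.code
Z2
Z3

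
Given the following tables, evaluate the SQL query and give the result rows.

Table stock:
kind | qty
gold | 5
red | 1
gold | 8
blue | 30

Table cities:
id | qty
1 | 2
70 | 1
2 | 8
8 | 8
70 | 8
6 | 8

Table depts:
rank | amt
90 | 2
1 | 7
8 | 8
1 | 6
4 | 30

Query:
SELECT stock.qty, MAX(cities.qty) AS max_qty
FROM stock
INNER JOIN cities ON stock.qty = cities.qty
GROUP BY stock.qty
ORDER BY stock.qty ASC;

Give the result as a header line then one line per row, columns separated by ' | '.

After JOIN cities (5 rows):
stock.kind | stock.qty | cities.id | cities.qty
red | 1 | 70 | 1
gold | 8 | 2 | 8
gold | 8 | 8 | 8
gold | 8 | 70 | 8
gold | 8 | 6 | 8
After GROUP BY (2 rows):
stock.qty | max_qty
1 | 1
8 | 8
After ORDER BY (2 rows):
stock.qty | max_qty
1 | 1
8 | 8

== RESULT ==
stock.qty | max_qty
1 | 1
8 | 8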